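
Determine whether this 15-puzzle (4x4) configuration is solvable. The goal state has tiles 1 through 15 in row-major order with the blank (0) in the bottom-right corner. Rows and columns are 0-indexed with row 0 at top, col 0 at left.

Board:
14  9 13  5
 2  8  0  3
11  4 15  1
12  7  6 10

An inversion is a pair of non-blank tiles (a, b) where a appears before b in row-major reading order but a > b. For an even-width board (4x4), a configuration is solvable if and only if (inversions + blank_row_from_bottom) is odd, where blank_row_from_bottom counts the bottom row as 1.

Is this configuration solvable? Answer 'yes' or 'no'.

Answer: yes

Derivation:
Inversions: 58
Blank is in row 1 (0-indexed from top), which is row 3 counting from the bottom (bottom = 1).
58 + 3 = 61, which is odd, so the puzzle is solvable.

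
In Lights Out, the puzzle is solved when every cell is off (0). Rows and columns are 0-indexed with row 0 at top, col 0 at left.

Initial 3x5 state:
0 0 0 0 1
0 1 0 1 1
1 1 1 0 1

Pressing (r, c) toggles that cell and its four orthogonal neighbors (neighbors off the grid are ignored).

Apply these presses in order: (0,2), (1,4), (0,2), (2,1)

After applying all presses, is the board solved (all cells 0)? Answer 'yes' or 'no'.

After press 1 at (0,2):
0 1 1 1 1
0 1 1 1 1
1 1 1 0 1

After press 2 at (1,4):
0 1 1 1 0
0 1 1 0 0
1 1 1 0 0

After press 3 at (0,2):
0 0 0 0 0
0 1 0 0 0
1 1 1 0 0

After press 4 at (2,1):
0 0 0 0 0
0 0 0 0 0
0 0 0 0 0

Lights still on: 0

Answer: yes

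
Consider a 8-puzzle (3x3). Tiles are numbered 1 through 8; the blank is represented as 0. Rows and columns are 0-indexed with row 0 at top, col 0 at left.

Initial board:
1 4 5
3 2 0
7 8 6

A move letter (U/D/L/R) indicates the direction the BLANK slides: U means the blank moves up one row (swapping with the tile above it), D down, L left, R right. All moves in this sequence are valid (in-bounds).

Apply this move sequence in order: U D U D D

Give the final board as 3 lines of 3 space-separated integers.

Answer: 1 4 5
3 2 6
7 8 0

Derivation:
After move 1 (U):
1 4 0
3 2 5
7 8 6

After move 2 (D):
1 4 5
3 2 0
7 8 6

After move 3 (U):
1 4 0
3 2 5
7 8 6

After move 4 (D):
1 4 5
3 2 0
7 8 6

After move 5 (D):
1 4 5
3 2 6
7 8 0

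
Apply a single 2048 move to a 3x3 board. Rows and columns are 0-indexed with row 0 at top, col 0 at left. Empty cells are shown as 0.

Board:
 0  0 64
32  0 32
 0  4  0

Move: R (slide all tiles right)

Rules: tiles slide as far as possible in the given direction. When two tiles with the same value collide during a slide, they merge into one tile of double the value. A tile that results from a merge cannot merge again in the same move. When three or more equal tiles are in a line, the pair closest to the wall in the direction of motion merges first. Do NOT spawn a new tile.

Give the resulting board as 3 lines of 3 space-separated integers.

Slide right:
row 0: [0, 0, 64] -> [0, 0, 64]
row 1: [32, 0, 32] -> [0, 0, 64]
row 2: [0, 4, 0] -> [0, 0, 4]

Answer:  0  0 64
 0  0 64
 0  0  4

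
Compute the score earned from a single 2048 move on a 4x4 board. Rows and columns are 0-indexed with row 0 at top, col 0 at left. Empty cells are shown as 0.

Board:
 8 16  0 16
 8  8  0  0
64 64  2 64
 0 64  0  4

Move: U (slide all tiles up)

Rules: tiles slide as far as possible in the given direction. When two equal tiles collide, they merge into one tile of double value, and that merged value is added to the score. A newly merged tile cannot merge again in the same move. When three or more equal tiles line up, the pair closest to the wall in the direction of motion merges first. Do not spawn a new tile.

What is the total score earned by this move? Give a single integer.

Answer: 144

Derivation:
Slide up:
col 0: [8, 8, 64, 0] -> [16, 64, 0, 0]  score +16 (running 16)
col 1: [16, 8, 64, 64] -> [16, 8, 128, 0]  score +128 (running 144)
col 2: [0, 0, 2, 0] -> [2, 0, 0, 0]  score +0 (running 144)
col 3: [16, 0, 64, 4] -> [16, 64, 4, 0]  score +0 (running 144)
Board after move:
 16  16   2  16
 64   8   0  64
  0 128   0   4
  0   0   0   0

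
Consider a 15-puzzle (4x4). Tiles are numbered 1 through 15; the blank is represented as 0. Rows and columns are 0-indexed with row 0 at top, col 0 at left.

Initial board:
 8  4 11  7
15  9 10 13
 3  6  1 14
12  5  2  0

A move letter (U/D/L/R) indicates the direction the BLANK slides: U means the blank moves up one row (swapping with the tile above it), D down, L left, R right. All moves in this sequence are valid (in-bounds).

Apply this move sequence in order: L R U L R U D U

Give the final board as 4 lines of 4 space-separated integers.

Answer:  8  4 11  7
15  9 10  0
 3  6  1 13
12  5  2 14

Derivation:
After move 1 (L):
 8  4 11  7
15  9 10 13
 3  6  1 14
12  5  0  2

After move 2 (R):
 8  4 11  7
15  9 10 13
 3  6  1 14
12  5  2  0

After move 3 (U):
 8  4 11  7
15  9 10 13
 3  6  1  0
12  5  2 14

After move 4 (L):
 8  4 11  7
15  9 10 13
 3  6  0  1
12  5  2 14

After move 5 (R):
 8  4 11  7
15  9 10 13
 3  6  1  0
12  5  2 14

After move 6 (U):
 8  4 11  7
15  9 10  0
 3  6  1 13
12  5  2 14

After move 7 (D):
 8  4 11  7
15  9 10 13
 3  6  1  0
12  5  2 14

After move 8 (U):
 8  4 11  7
15  9 10  0
 3  6  1 13
12  5  2 14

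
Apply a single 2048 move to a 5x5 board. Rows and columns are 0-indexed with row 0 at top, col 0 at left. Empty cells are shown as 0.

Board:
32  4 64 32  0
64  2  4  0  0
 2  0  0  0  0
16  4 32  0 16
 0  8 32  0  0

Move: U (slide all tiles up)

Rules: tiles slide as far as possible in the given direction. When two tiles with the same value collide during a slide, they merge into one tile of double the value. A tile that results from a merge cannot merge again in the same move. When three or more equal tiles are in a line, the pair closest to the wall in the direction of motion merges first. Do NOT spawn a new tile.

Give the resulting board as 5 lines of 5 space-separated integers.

Answer: 32  4 64 32 16
64  2  4  0  0
 2  4 64  0  0
16  8  0  0  0
 0  0  0  0  0

Derivation:
Slide up:
col 0: [32, 64, 2, 16, 0] -> [32, 64, 2, 16, 0]
col 1: [4, 2, 0, 4, 8] -> [4, 2, 4, 8, 0]
col 2: [64, 4, 0, 32, 32] -> [64, 4, 64, 0, 0]
col 3: [32, 0, 0, 0, 0] -> [32, 0, 0, 0, 0]
col 4: [0, 0, 0, 16, 0] -> [16, 0, 0, 0, 0]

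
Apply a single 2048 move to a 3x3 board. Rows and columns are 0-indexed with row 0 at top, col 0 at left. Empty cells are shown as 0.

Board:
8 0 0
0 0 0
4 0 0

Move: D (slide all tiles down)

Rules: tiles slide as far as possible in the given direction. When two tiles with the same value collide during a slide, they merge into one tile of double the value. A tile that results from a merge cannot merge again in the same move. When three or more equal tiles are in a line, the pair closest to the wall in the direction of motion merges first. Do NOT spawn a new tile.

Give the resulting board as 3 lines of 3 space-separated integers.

Answer: 0 0 0
8 0 0
4 0 0

Derivation:
Slide down:
col 0: [8, 0, 4] -> [0, 8, 4]
col 1: [0, 0, 0] -> [0, 0, 0]
col 2: [0, 0, 0] -> [0, 0, 0]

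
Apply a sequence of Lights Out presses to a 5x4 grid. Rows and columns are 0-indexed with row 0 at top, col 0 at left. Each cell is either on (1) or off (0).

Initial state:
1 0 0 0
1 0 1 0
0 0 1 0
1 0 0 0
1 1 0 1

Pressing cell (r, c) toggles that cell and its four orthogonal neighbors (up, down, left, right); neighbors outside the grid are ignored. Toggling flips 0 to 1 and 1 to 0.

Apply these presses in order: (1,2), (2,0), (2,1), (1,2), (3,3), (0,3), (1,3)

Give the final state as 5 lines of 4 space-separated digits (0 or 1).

Answer: 1 0 1 0
0 1 0 0
0 0 0 0
0 1 1 1
1 1 0 0

Derivation:
After press 1 at (1,2):
1 0 1 0
1 1 0 1
0 0 0 0
1 0 0 0
1 1 0 1

After press 2 at (2,0):
1 0 1 0
0 1 0 1
1 1 0 0
0 0 0 0
1 1 0 1

After press 3 at (2,1):
1 0 1 0
0 0 0 1
0 0 1 0
0 1 0 0
1 1 0 1

After press 4 at (1,2):
1 0 0 0
0 1 1 0
0 0 0 0
0 1 0 0
1 1 0 1

After press 5 at (3,3):
1 0 0 0
0 1 1 0
0 0 0 1
0 1 1 1
1 1 0 0

After press 6 at (0,3):
1 0 1 1
0 1 1 1
0 0 0 1
0 1 1 1
1 1 0 0

After press 7 at (1,3):
1 0 1 0
0 1 0 0
0 0 0 0
0 1 1 1
1 1 0 0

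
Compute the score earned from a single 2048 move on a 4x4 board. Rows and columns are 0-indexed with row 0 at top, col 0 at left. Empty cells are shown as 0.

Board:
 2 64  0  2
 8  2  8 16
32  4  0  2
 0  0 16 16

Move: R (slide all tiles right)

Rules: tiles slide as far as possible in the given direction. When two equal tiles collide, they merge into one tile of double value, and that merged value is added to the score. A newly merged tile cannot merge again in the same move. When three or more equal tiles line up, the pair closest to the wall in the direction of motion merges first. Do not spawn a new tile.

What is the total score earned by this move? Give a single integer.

Slide right:
row 0: [2, 64, 0, 2] -> [0, 2, 64, 2]  score +0 (running 0)
row 1: [8, 2, 8, 16] -> [8, 2, 8, 16]  score +0 (running 0)
row 2: [32, 4, 0, 2] -> [0, 32, 4, 2]  score +0 (running 0)
row 3: [0, 0, 16, 16] -> [0, 0, 0, 32]  score +32 (running 32)
Board after move:
 0  2 64  2
 8  2  8 16
 0 32  4  2
 0  0  0 32

Answer: 32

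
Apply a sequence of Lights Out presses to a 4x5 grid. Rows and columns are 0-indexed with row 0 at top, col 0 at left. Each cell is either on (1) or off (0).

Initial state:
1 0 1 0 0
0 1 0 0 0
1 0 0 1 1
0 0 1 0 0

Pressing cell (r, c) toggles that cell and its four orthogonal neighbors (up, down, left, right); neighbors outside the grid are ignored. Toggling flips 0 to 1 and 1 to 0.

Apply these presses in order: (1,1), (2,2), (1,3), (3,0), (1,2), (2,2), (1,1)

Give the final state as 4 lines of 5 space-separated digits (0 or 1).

After press 1 at (1,1):
1 1 1 0 0
1 0 1 0 0
1 1 0 1 1
0 0 1 0 0

After press 2 at (2,2):
1 1 1 0 0
1 0 0 0 0
1 0 1 0 1
0 0 0 0 0

After press 3 at (1,3):
1 1 1 1 0
1 0 1 1 1
1 0 1 1 1
0 0 0 0 0

After press 4 at (3,0):
1 1 1 1 0
1 0 1 1 1
0 0 1 1 1
1 1 0 0 0

After press 5 at (1,2):
1 1 0 1 0
1 1 0 0 1
0 0 0 1 1
1 1 0 0 0

After press 6 at (2,2):
1 1 0 1 0
1 1 1 0 1
0 1 1 0 1
1 1 1 0 0

After press 7 at (1,1):
1 0 0 1 0
0 0 0 0 1
0 0 1 0 1
1 1 1 0 0

Answer: 1 0 0 1 0
0 0 0 0 1
0 0 1 0 1
1 1 1 0 0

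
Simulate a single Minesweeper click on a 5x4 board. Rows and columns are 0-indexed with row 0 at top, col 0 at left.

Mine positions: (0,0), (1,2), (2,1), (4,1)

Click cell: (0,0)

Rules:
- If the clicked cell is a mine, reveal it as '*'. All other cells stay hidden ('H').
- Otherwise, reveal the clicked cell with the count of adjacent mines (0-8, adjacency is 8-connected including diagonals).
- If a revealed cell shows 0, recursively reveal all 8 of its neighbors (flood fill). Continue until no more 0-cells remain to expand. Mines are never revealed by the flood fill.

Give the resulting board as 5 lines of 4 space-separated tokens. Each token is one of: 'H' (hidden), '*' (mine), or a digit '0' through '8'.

* H H H
H H H H
H H H H
H H H H
H H H H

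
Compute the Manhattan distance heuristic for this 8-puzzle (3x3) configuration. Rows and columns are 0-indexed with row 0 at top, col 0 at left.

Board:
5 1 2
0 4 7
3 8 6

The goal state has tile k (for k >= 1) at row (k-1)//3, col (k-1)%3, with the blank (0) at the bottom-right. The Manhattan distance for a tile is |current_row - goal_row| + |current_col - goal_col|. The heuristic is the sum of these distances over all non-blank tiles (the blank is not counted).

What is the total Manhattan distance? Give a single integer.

Answer: 13

Derivation:
Tile 5: (0,0)->(1,1) = 2
Tile 1: (0,1)->(0,0) = 1
Tile 2: (0,2)->(0,1) = 1
Tile 4: (1,1)->(1,0) = 1
Tile 7: (1,2)->(2,0) = 3
Tile 3: (2,0)->(0,2) = 4
Tile 8: (2,1)->(2,1) = 0
Tile 6: (2,2)->(1,2) = 1
Sum: 2 + 1 + 1 + 1 + 3 + 4 + 0 + 1 = 13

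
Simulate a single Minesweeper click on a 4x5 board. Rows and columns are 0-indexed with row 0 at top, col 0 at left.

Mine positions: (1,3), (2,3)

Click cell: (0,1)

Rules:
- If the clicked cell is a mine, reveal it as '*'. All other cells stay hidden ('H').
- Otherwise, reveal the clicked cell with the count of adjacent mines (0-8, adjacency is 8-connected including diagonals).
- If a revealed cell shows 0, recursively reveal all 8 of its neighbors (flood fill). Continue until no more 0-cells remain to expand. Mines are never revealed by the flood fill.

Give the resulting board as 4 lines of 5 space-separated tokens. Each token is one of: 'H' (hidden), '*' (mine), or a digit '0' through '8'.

0 0 1 H H
0 0 2 H H
0 0 2 H H
0 0 1 H H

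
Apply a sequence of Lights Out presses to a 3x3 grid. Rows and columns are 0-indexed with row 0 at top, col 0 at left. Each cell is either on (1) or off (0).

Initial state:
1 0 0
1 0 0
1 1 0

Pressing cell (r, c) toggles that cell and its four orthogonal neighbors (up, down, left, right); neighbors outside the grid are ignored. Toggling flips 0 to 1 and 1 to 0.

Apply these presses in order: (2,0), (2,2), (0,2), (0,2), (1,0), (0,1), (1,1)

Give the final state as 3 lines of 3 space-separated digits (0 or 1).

After press 1 at (2,0):
1 0 0
0 0 0
0 0 0

After press 2 at (2,2):
1 0 0
0 0 1
0 1 1

After press 3 at (0,2):
1 1 1
0 0 0
0 1 1

After press 4 at (0,2):
1 0 0
0 0 1
0 1 1

After press 5 at (1,0):
0 0 0
1 1 1
1 1 1

After press 6 at (0,1):
1 1 1
1 0 1
1 1 1

After press 7 at (1,1):
1 0 1
0 1 0
1 0 1

Answer: 1 0 1
0 1 0
1 0 1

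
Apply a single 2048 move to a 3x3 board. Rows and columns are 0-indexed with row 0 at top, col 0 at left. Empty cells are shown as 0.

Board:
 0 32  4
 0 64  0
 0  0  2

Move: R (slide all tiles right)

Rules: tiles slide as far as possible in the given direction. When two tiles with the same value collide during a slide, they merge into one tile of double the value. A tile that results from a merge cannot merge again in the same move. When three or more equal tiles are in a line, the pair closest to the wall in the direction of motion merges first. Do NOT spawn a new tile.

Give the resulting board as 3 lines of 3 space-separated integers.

Answer:  0 32  4
 0  0 64
 0  0  2

Derivation:
Slide right:
row 0: [0, 32, 4] -> [0, 32, 4]
row 1: [0, 64, 0] -> [0, 0, 64]
row 2: [0, 0, 2] -> [0, 0, 2]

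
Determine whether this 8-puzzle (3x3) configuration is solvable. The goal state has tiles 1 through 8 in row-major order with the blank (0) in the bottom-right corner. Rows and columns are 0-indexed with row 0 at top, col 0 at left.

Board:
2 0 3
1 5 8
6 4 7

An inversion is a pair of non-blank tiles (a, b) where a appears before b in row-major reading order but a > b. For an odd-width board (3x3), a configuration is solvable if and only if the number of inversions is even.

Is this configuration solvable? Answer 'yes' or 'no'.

Inversions (pairs i<j in row-major order where tile[i] > tile[j] > 0): 7
7 is odd, so the puzzle is not solvable.

Answer: no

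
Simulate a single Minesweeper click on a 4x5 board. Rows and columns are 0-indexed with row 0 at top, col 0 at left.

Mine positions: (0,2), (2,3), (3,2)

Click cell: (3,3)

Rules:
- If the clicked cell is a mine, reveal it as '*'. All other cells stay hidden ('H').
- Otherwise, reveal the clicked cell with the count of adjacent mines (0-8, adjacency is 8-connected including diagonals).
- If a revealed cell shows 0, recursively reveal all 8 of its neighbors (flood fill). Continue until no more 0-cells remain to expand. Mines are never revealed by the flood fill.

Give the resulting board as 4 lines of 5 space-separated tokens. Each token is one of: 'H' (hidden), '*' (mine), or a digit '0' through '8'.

H H H H H
H H H H H
H H H H H
H H H 2 H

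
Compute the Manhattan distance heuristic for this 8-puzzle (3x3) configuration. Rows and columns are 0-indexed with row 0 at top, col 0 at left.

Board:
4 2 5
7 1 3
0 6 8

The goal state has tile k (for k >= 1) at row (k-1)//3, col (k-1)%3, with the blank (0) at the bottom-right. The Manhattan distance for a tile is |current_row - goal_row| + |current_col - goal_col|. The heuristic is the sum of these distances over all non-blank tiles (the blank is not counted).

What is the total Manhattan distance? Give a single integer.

Tile 4: (0,0)->(1,0) = 1
Tile 2: (0,1)->(0,1) = 0
Tile 5: (0,2)->(1,1) = 2
Tile 7: (1,0)->(2,0) = 1
Tile 1: (1,1)->(0,0) = 2
Tile 3: (1,2)->(0,2) = 1
Tile 6: (2,1)->(1,2) = 2
Tile 8: (2,2)->(2,1) = 1
Sum: 1 + 0 + 2 + 1 + 2 + 1 + 2 + 1 = 10

Answer: 10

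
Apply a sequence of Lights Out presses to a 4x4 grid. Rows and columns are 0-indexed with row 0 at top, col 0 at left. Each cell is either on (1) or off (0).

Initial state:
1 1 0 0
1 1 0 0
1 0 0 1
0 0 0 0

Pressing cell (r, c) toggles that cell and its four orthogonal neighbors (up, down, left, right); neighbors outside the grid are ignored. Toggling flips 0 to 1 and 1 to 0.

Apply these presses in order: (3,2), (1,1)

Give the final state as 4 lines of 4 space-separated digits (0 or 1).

Answer: 1 0 0 0
0 0 1 0
1 1 1 1
0 1 1 1

Derivation:
After press 1 at (3,2):
1 1 0 0
1 1 0 0
1 0 1 1
0 1 1 1

After press 2 at (1,1):
1 0 0 0
0 0 1 0
1 1 1 1
0 1 1 1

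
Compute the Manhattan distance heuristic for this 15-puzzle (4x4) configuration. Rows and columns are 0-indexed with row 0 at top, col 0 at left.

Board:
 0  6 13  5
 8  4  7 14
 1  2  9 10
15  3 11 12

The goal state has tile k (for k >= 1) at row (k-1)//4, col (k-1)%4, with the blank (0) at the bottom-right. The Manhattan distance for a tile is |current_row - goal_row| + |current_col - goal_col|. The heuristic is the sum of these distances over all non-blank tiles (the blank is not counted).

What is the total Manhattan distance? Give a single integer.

Answer: 36

Derivation:
Tile 6: at (0,1), goal (1,1), distance |0-1|+|1-1| = 1
Tile 13: at (0,2), goal (3,0), distance |0-3|+|2-0| = 5
Tile 5: at (0,3), goal (1,0), distance |0-1|+|3-0| = 4
Tile 8: at (1,0), goal (1,3), distance |1-1|+|0-3| = 3
Tile 4: at (1,1), goal (0,3), distance |1-0|+|1-3| = 3
Tile 7: at (1,2), goal (1,2), distance |1-1|+|2-2| = 0
Tile 14: at (1,3), goal (3,1), distance |1-3|+|3-1| = 4
Tile 1: at (2,0), goal (0,0), distance |2-0|+|0-0| = 2
Tile 2: at (2,1), goal (0,1), distance |2-0|+|1-1| = 2
Tile 9: at (2,2), goal (2,0), distance |2-2|+|2-0| = 2
Tile 10: at (2,3), goal (2,1), distance |2-2|+|3-1| = 2
Tile 15: at (3,0), goal (3,2), distance |3-3|+|0-2| = 2
Tile 3: at (3,1), goal (0,2), distance |3-0|+|1-2| = 4
Tile 11: at (3,2), goal (2,2), distance |3-2|+|2-2| = 1
Tile 12: at (3,3), goal (2,3), distance |3-2|+|3-3| = 1
Sum: 1 + 5 + 4 + 3 + 3 + 0 + 4 + 2 + 2 + 2 + 2 + 2 + 4 + 1 + 1 = 36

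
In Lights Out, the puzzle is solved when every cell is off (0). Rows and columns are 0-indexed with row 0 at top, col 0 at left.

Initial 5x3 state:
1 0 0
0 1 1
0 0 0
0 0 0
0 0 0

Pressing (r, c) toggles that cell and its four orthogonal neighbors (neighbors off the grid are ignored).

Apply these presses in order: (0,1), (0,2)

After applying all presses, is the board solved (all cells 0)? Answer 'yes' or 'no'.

Answer: yes

Derivation:
After press 1 at (0,1):
0 1 1
0 0 1
0 0 0
0 0 0
0 0 0

After press 2 at (0,2):
0 0 0
0 0 0
0 0 0
0 0 0
0 0 0

Lights still on: 0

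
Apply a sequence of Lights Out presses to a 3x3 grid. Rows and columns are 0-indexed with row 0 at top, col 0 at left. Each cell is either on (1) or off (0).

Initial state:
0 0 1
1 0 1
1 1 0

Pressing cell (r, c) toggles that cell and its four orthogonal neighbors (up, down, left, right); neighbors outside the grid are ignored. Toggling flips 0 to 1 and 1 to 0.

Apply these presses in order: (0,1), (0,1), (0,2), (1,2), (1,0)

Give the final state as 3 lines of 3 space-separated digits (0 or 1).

After press 1 at (0,1):
1 1 0
1 1 1
1 1 0

After press 2 at (0,1):
0 0 1
1 0 1
1 1 0

After press 3 at (0,2):
0 1 0
1 0 0
1 1 0

After press 4 at (1,2):
0 1 1
1 1 1
1 1 1

After press 5 at (1,0):
1 1 1
0 0 1
0 1 1

Answer: 1 1 1
0 0 1
0 1 1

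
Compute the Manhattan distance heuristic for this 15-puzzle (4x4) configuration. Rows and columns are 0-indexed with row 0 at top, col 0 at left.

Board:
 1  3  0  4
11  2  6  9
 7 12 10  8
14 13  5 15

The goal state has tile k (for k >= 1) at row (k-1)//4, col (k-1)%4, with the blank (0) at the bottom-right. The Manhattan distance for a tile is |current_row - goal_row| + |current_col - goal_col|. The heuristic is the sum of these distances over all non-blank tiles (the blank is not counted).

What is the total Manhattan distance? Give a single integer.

Answer: 24

Derivation:
Tile 1: at (0,0), goal (0,0), distance |0-0|+|0-0| = 0
Tile 3: at (0,1), goal (0,2), distance |0-0|+|1-2| = 1
Tile 4: at (0,3), goal (0,3), distance |0-0|+|3-3| = 0
Tile 11: at (1,0), goal (2,2), distance |1-2|+|0-2| = 3
Tile 2: at (1,1), goal (0,1), distance |1-0|+|1-1| = 1
Tile 6: at (1,2), goal (1,1), distance |1-1|+|2-1| = 1
Tile 9: at (1,3), goal (2,0), distance |1-2|+|3-0| = 4
Tile 7: at (2,0), goal (1,2), distance |2-1|+|0-2| = 3
Tile 12: at (2,1), goal (2,3), distance |2-2|+|1-3| = 2
Tile 10: at (2,2), goal (2,1), distance |2-2|+|2-1| = 1
Tile 8: at (2,3), goal (1,3), distance |2-1|+|3-3| = 1
Tile 14: at (3,0), goal (3,1), distance |3-3|+|0-1| = 1
Tile 13: at (3,1), goal (3,0), distance |3-3|+|1-0| = 1
Tile 5: at (3,2), goal (1,0), distance |3-1|+|2-0| = 4
Tile 15: at (3,3), goal (3,2), distance |3-3|+|3-2| = 1
Sum: 0 + 1 + 0 + 3 + 1 + 1 + 4 + 3 + 2 + 1 + 1 + 1 + 1 + 4 + 1 = 24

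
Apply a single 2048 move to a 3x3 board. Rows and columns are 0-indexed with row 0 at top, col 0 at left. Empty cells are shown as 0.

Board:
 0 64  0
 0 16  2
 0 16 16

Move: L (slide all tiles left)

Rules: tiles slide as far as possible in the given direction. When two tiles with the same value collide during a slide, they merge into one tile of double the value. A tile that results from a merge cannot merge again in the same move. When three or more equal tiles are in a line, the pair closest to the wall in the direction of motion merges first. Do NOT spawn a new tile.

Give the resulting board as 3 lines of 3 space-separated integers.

Slide left:
row 0: [0, 64, 0] -> [64, 0, 0]
row 1: [0, 16, 2] -> [16, 2, 0]
row 2: [0, 16, 16] -> [32, 0, 0]

Answer: 64  0  0
16  2  0
32  0  0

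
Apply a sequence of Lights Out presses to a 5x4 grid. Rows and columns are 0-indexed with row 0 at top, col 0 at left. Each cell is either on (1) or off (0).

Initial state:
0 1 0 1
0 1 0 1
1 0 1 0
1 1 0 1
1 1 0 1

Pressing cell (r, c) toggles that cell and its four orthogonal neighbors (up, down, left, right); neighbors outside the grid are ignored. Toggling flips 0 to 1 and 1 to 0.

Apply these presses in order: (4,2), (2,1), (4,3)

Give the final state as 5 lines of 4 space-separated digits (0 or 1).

After press 1 at (4,2):
0 1 0 1
0 1 0 1
1 0 1 0
1 1 1 1
1 0 1 0

After press 2 at (2,1):
0 1 0 1
0 0 0 1
0 1 0 0
1 0 1 1
1 0 1 0

After press 3 at (4,3):
0 1 0 1
0 0 0 1
0 1 0 0
1 0 1 0
1 0 0 1

Answer: 0 1 0 1
0 0 0 1
0 1 0 0
1 0 1 0
1 0 0 1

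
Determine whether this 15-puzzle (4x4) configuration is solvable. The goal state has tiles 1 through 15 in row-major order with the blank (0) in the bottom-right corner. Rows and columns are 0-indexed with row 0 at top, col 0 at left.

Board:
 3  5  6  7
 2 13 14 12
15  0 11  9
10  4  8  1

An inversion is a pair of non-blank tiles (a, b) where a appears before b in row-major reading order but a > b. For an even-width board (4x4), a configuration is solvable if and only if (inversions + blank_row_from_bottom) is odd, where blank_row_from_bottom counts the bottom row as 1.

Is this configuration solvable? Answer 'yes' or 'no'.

Answer: yes

Derivation:
Inversions: 51
Blank is in row 2 (0-indexed from top), which is row 2 counting from the bottom (bottom = 1).
51 + 2 = 53, which is odd, so the puzzle is solvable.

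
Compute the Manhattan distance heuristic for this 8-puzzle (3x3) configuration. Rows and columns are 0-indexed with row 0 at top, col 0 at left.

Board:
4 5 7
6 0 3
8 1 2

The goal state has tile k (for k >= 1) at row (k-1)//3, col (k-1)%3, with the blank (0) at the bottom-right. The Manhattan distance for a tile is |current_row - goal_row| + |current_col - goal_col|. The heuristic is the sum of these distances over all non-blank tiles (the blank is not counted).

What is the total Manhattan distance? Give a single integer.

Tile 4: at (0,0), goal (1,0), distance |0-1|+|0-0| = 1
Tile 5: at (0,1), goal (1,1), distance |0-1|+|1-1| = 1
Tile 7: at (0,2), goal (2,0), distance |0-2|+|2-0| = 4
Tile 6: at (1,0), goal (1,2), distance |1-1|+|0-2| = 2
Tile 3: at (1,2), goal (0,2), distance |1-0|+|2-2| = 1
Tile 8: at (2,0), goal (2,1), distance |2-2|+|0-1| = 1
Tile 1: at (2,1), goal (0,0), distance |2-0|+|1-0| = 3
Tile 2: at (2,2), goal (0,1), distance |2-0|+|2-1| = 3
Sum: 1 + 1 + 4 + 2 + 1 + 1 + 3 + 3 = 16

Answer: 16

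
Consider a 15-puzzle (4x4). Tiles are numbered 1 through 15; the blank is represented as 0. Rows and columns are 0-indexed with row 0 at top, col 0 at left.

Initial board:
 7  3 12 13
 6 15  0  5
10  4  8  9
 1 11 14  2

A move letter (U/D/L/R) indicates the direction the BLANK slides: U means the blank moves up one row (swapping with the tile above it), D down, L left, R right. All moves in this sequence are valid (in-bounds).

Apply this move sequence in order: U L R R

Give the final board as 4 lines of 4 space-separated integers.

Answer:  7  3 13  0
 6 15 12  5
10  4  8  9
 1 11 14  2

Derivation:
After move 1 (U):
 7  3  0 13
 6 15 12  5
10  4  8  9
 1 11 14  2

After move 2 (L):
 7  0  3 13
 6 15 12  5
10  4  8  9
 1 11 14  2

After move 3 (R):
 7  3  0 13
 6 15 12  5
10  4  8  9
 1 11 14  2

After move 4 (R):
 7  3 13  0
 6 15 12  5
10  4  8  9
 1 11 14  2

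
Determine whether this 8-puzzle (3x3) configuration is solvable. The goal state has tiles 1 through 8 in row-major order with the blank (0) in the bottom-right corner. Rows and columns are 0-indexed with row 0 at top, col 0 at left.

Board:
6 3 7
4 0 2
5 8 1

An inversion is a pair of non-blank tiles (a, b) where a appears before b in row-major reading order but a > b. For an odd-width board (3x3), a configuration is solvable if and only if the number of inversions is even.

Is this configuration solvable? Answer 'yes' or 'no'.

Answer: yes

Derivation:
Inversions (pairs i<j in row-major order where tile[i] > tile[j] > 0): 16
16 is even, so the puzzle is solvable.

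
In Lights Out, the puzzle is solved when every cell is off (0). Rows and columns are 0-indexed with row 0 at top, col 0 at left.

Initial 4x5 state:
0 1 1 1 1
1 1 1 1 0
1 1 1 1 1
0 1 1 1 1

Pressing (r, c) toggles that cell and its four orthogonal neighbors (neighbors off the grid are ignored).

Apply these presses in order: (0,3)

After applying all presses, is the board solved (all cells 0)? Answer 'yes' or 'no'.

Answer: no

Derivation:
After press 1 at (0,3):
0 1 0 0 0
1 1 1 0 0
1 1 1 1 1
0 1 1 1 1

Lights still on: 13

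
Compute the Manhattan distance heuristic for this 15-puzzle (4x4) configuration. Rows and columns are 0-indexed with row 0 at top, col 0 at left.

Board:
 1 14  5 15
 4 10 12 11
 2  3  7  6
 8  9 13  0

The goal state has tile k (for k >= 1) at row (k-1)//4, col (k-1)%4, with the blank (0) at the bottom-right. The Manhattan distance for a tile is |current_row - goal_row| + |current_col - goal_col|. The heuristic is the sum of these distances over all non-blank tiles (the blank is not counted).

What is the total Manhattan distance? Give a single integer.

Answer: 38

Derivation:
Tile 1: at (0,0), goal (0,0), distance |0-0|+|0-0| = 0
Tile 14: at (0,1), goal (3,1), distance |0-3|+|1-1| = 3
Tile 5: at (0,2), goal (1,0), distance |0-1|+|2-0| = 3
Tile 15: at (0,3), goal (3,2), distance |0-3|+|3-2| = 4
Tile 4: at (1,0), goal (0,3), distance |1-0|+|0-3| = 4
Tile 10: at (1,1), goal (2,1), distance |1-2|+|1-1| = 1
Tile 12: at (1,2), goal (2,3), distance |1-2|+|2-3| = 2
Tile 11: at (1,3), goal (2,2), distance |1-2|+|3-2| = 2
Tile 2: at (2,0), goal (0,1), distance |2-0|+|0-1| = 3
Tile 3: at (2,1), goal (0,2), distance |2-0|+|1-2| = 3
Tile 7: at (2,2), goal (1,2), distance |2-1|+|2-2| = 1
Tile 6: at (2,3), goal (1,1), distance |2-1|+|3-1| = 3
Tile 8: at (3,0), goal (1,3), distance |3-1|+|0-3| = 5
Tile 9: at (3,1), goal (2,0), distance |3-2|+|1-0| = 2
Tile 13: at (3,2), goal (3,0), distance |3-3|+|2-0| = 2
Sum: 0 + 3 + 3 + 4 + 4 + 1 + 2 + 2 + 3 + 3 + 1 + 3 + 5 + 2 + 2 = 38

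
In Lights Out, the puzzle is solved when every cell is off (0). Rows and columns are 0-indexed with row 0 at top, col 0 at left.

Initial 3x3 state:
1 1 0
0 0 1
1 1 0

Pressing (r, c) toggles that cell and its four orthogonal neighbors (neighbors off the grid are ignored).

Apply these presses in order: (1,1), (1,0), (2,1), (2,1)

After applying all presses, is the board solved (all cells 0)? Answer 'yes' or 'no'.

Answer: yes

Derivation:
After press 1 at (1,1):
1 0 0
1 1 0
1 0 0

After press 2 at (1,0):
0 0 0
0 0 0
0 0 0

After press 3 at (2,1):
0 0 0
0 1 0
1 1 1

After press 4 at (2,1):
0 0 0
0 0 0
0 0 0

Lights still on: 0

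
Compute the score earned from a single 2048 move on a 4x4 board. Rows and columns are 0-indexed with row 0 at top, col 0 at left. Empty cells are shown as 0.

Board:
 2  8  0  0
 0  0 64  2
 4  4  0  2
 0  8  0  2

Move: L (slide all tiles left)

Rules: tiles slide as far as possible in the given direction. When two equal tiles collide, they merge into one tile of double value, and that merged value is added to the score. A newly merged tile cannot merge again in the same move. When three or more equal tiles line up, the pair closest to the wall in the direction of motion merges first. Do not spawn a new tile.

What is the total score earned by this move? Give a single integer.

Answer: 8

Derivation:
Slide left:
row 0: [2, 8, 0, 0] -> [2, 8, 0, 0]  score +0 (running 0)
row 1: [0, 0, 64, 2] -> [64, 2, 0, 0]  score +0 (running 0)
row 2: [4, 4, 0, 2] -> [8, 2, 0, 0]  score +8 (running 8)
row 3: [0, 8, 0, 2] -> [8, 2, 0, 0]  score +0 (running 8)
Board after move:
 2  8  0  0
64  2  0  0
 8  2  0  0
 8  2  0  0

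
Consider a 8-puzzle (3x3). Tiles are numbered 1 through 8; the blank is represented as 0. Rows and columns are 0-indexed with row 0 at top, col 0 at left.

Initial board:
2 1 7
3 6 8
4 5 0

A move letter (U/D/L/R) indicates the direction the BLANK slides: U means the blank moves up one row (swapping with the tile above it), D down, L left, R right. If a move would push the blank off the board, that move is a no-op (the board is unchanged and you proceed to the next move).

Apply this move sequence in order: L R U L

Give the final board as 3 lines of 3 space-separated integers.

Answer: 2 1 7
3 0 6
4 5 8

Derivation:
After move 1 (L):
2 1 7
3 6 8
4 0 5

After move 2 (R):
2 1 7
3 6 8
4 5 0

After move 3 (U):
2 1 7
3 6 0
4 5 8

After move 4 (L):
2 1 7
3 0 6
4 5 8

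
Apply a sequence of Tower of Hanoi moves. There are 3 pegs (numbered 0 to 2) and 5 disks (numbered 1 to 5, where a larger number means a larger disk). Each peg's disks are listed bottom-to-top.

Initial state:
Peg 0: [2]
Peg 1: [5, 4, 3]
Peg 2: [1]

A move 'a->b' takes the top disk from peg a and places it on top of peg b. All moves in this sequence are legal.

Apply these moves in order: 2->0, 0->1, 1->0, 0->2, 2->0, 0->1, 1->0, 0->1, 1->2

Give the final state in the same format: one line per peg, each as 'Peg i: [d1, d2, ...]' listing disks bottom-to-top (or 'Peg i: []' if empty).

After move 1 (2->0):
Peg 0: [2, 1]
Peg 1: [5, 4, 3]
Peg 2: []

After move 2 (0->1):
Peg 0: [2]
Peg 1: [5, 4, 3, 1]
Peg 2: []

After move 3 (1->0):
Peg 0: [2, 1]
Peg 1: [5, 4, 3]
Peg 2: []

After move 4 (0->2):
Peg 0: [2]
Peg 1: [5, 4, 3]
Peg 2: [1]

After move 5 (2->0):
Peg 0: [2, 1]
Peg 1: [5, 4, 3]
Peg 2: []

After move 6 (0->1):
Peg 0: [2]
Peg 1: [5, 4, 3, 1]
Peg 2: []

After move 7 (1->0):
Peg 0: [2, 1]
Peg 1: [5, 4, 3]
Peg 2: []

After move 8 (0->1):
Peg 0: [2]
Peg 1: [5, 4, 3, 1]
Peg 2: []

After move 9 (1->2):
Peg 0: [2]
Peg 1: [5, 4, 3]
Peg 2: [1]

Answer: Peg 0: [2]
Peg 1: [5, 4, 3]
Peg 2: [1]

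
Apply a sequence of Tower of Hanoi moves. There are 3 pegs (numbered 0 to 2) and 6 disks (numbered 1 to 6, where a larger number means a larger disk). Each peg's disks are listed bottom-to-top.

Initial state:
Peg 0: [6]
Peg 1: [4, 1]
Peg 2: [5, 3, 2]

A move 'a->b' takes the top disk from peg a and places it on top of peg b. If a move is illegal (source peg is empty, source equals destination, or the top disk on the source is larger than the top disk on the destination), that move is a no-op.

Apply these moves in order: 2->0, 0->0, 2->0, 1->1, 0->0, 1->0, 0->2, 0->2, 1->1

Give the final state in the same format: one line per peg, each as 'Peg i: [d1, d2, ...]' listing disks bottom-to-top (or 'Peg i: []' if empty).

Answer: Peg 0: [6, 2]
Peg 1: [4]
Peg 2: [5, 3, 1]

Derivation:
After move 1 (2->0):
Peg 0: [6, 2]
Peg 1: [4, 1]
Peg 2: [5, 3]

After move 2 (0->0):
Peg 0: [6, 2]
Peg 1: [4, 1]
Peg 2: [5, 3]

After move 3 (2->0):
Peg 0: [6, 2]
Peg 1: [4, 1]
Peg 2: [5, 3]

After move 4 (1->1):
Peg 0: [6, 2]
Peg 1: [4, 1]
Peg 2: [5, 3]

After move 5 (0->0):
Peg 0: [6, 2]
Peg 1: [4, 1]
Peg 2: [5, 3]

After move 6 (1->0):
Peg 0: [6, 2, 1]
Peg 1: [4]
Peg 2: [5, 3]

After move 7 (0->2):
Peg 0: [6, 2]
Peg 1: [4]
Peg 2: [5, 3, 1]

After move 8 (0->2):
Peg 0: [6, 2]
Peg 1: [4]
Peg 2: [5, 3, 1]

After move 9 (1->1):
Peg 0: [6, 2]
Peg 1: [4]
Peg 2: [5, 3, 1]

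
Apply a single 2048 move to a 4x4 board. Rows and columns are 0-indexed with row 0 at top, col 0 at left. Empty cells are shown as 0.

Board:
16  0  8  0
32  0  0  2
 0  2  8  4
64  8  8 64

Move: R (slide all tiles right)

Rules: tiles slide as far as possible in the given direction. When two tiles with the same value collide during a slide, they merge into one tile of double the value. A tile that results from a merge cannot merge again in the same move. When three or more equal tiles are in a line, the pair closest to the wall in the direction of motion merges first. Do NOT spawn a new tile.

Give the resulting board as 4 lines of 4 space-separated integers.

Answer:  0  0 16  8
 0  0 32  2
 0  2  8  4
 0 64 16 64

Derivation:
Slide right:
row 0: [16, 0, 8, 0] -> [0, 0, 16, 8]
row 1: [32, 0, 0, 2] -> [0, 0, 32, 2]
row 2: [0, 2, 8, 4] -> [0, 2, 8, 4]
row 3: [64, 8, 8, 64] -> [0, 64, 16, 64]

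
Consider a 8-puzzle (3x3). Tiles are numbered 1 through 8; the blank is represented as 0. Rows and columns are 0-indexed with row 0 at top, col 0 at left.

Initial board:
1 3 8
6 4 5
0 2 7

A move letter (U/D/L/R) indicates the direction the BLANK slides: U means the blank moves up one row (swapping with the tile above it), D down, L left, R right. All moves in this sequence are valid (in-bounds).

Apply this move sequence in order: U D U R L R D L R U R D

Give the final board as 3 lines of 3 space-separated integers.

After move 1 (U):
1 3 8
0 4 5
6 2 7

After move 2 (D):
1 3 8
6 4 5
0 2 7

After move 3 (U):
1 3 8
0 4 5
6 2 7

After move 4 (R):
1 3 8
4 0 5
6 2 7

After move 5 (L):
1 3 8
0 4 5
6 2 7

After move 6 (R):
1 3 8
4 0 5
6 2 7

After move 7 (D):
1 3 8
4 2 5
6 0 7

After move 8 (L):
1 3 8
4 2 5
0 6 7

After move 9 (R):
1 3 8
4 2 5
6 0 7

After move 10 (U):
1 3 8
4 0 5
6 2 7

After move 11 (R):
1 3 8
4 5 0
6 2 7

After move 12 (D):
1 3 8
4 5 7
6 2 0

Answer: 1 3 8
4 5 7
6 2 0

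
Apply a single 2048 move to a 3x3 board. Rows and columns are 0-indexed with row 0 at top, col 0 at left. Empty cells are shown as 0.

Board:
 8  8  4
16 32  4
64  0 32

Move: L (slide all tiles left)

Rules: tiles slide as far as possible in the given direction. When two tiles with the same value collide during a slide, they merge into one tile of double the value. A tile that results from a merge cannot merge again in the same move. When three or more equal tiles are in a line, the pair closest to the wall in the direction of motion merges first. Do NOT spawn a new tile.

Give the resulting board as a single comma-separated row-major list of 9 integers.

Slide left:
row 0: [8, 8, 4] -> [16, 4, 0]
row 1: [16, 32, 4] -> [16, 32, 4]
row 2: [64, 0, 32] -> [64, 32, 0]

Answer: 16, 4, 0, 16, 32, 4, 64, 32, 0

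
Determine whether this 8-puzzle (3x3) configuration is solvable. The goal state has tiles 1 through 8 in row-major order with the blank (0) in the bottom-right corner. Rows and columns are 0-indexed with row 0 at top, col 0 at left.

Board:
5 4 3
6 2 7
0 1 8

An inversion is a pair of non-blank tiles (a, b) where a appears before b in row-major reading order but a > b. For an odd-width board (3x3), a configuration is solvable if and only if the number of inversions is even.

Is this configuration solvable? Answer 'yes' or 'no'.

Answer: no

Derivation:
Inversions (pairs i<j in row-major order where tile[i] > tile[j] > 0): 13
13 is odd, so the puzzle is not solvable.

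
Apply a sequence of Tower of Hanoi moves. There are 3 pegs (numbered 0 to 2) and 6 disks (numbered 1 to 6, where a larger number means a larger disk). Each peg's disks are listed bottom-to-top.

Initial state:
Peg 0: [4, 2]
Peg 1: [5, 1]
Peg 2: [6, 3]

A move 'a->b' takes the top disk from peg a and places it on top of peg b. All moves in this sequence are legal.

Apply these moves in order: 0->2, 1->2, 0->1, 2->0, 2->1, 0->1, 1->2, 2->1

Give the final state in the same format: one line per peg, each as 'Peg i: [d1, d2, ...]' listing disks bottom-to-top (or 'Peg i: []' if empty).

Answer: Peg 0: []
Peg 1: [5, 4, 2, 1]
Peg 2: [6, 3]

Derivation:
After move 1 (0->2):
Peg 0: [4]
Peg 1: [5, 1]
Peg 2: [6, 3, 2]

After move 2 (1->2):
Peg 0: [4]
Peg 1: [5]
Peg 2: [6, 3, 2, 1]

After move 3 (0->1):
Peg 0: []
Peg 1: [5, 4]
Peg 2: [6, 3, 2, 1]

After move 4 (2->0):
Peg 0: [1]
Peg 1: [5, 4]
Peg 2: [6, 3, 2]

After move 5 (2->1):
Peg 0: [1]
Peg 1: [5, 4, 2]
Peg 2: [6, 3]

After move 6 (0->1):
Peg 0: []
Peg 1: [5, 4, 2, 1]
Peg 2: [6, 3]

After move 7 (1->2):
Peg 0: []
Peg 1: [5, 4, 2]
Peg 2: [6, 3, 1]

After move 8 (2->1):
Peg 0: []
Peg 1: [5, 4, 2, 1]
Peg 2: [6, 3]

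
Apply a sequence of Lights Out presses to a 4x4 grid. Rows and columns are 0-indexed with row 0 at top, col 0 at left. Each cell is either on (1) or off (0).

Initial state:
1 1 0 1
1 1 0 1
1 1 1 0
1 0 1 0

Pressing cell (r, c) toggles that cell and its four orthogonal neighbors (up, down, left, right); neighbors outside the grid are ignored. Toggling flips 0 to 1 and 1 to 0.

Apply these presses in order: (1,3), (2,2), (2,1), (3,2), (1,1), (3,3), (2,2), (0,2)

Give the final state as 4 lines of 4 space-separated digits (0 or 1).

Answer: 1 1 1 1
0 1 1 0
0 1 1 0
1 0 1 0

Derivation:
After press 1 at (1,3):
1 1 0 0
1 1 1 0
1 1 1 1
1 0 1 0

After press 2 at (2,2):
1 1 0 0
1 1 0 0
1 0 0 0
1 0 0 0

After press 3 at (2,1):
1 1 0 0
1 0 0 0
0 1 1 0
1 1 0 0

After press 4 at (3,2):
1 1 0 0
1 0 0 0
0 1 0 0
1 0 1 1

After press 5 at (1,1):
1 0 0 0
0 1 1 0
0 0 0 0
1 0 1 1

After press 6 at (3,3):
1 0 0 0
0 1 1 0
0 0 0 1
1 0 0 0

After press 7 at (2,2):
1 0 0 0
0 1 0 0
0 1 1 0
1 0 1 0

After press 8 at (0,2):
1 1 1 1
0 1 1 0
0 1 1 0
1 0 1 0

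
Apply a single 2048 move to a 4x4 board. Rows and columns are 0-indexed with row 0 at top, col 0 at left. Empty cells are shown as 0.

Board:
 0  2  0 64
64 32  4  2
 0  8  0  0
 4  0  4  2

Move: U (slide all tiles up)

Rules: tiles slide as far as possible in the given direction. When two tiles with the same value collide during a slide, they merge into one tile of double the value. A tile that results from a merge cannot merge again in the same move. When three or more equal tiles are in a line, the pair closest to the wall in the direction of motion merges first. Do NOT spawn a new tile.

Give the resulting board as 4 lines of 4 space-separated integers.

Answer: 64  2  8 64
 4 32  0  4
 0  8  0  0
 0  0  0  0

Derivation:
Slide up:
col 0: [0, 64, 0, 4] -> [64, 4, 0, 0]
col 1: [2, 32, 8, 0] -> [2, 32, 8, 0]
col 2: [0, 4, 0, 4] -> [8, 0, 0, 0]
col 3: [64, 2, 0, 2] -> [64, 4, 0, 0]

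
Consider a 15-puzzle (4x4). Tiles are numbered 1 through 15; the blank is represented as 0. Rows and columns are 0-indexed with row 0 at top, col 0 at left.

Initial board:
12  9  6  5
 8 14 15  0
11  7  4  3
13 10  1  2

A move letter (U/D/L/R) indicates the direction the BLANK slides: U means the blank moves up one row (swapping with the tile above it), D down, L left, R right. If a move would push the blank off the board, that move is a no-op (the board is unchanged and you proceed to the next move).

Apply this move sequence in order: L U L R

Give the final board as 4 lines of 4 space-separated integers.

Answer: 12  9  0  5
 8 14  6 15
11  7  4  3
13 10  1  2

Derivation:
After move 1 (L):
12  9  6  5
 8 14  0 15
11  7  4  3
13 10  1  2

After move 2 (U):
12  9  0  5
 8 14  6 15
11  7  4  3
13 10  1  2

After move 3 (L):
12  0  9  5
 8 14  6 15
11  7  4  3
13 10  1  2

After move 4 (R):
12  9  0  5
 8 14  6 15
11  7  4  3
13 10  1  2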